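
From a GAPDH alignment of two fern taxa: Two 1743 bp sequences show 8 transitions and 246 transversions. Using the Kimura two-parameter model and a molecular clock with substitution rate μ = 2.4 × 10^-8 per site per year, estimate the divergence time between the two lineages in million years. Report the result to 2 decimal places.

3.42

P = 8/1743 ≈ 0.00459 and Q = 246/1743 ≈ 0.141136.
Under the Kimura two-parameter model, d = −½ ln(1 − 2P − Q) − ¼ ln(1 − 2Q).
1 − 2P − Q = 0.849684, giving −½ ln(0.849684) = 0.081445.
1 − 2Q = 0.717728, giving −¼ ln(0.717728) = 0.082916.
d = 0.081445 + 0.082916 = 0.164361.
Under a molecular clock d = 2μt, so t = d/(2μ) = 0.164361 / (2 × 2.4 × 10^-8) = 3.42 million years.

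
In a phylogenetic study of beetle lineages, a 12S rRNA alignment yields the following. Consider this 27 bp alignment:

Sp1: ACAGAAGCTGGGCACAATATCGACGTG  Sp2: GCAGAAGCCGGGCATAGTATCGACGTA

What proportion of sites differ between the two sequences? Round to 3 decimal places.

0.185

The sequences differ at 5 of 27 positions (sites 1, 9, 15, 17, 27).
p = 5/27 = 0.185185… ≈ 0.185 (to 3 d.p.).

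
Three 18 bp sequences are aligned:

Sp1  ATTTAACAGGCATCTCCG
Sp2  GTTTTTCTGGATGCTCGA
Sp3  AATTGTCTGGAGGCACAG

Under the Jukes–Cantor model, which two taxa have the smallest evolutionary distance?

Sp1–Sp2: 9/18 differ, p = 0.500, d = 0.824.
Sp1–Sp3: 9/18 differ, p = 0.500, d = 0.824.
Sp2–Sp3: 7/18 differ, p = 0.389, d = 0.548.
The smallest distance is between Sp2 and Sp3.

Sp2 and Sp3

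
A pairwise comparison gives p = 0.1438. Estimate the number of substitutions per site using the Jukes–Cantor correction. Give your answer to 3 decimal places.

0.160

d = −(3/4) ln(1 − 4p/3) = −0.75 ln(1 − 0.191733) = −0.75 ln(0.808267)
  = −0.75 × (-0.212863) = 0.159647 substitutions/site.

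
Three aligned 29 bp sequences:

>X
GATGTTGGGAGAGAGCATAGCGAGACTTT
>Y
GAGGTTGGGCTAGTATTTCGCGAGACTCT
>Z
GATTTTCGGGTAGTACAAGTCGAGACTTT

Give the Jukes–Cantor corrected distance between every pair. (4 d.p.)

X–Y: 9/29 sites differ → p ≈ 0.310345, d = −0.75 ln(1 − 0.413793) = 0.400562 ≈ 0.4006.
X–Z: 9/29 sites differ → p ≈ 0.310345, d = −0.75 ln(1 − 0.413793) = 0.400562 ≈ 0.4006.
Y–Z: 10/29 sites differ → p ≈ 0.344828, d = −0.75 ln(1 − 0.459771) = 0.461822 ≈ 0.4618.

d(X,Y) = 0.4006, d(X,Z) = 0.4006, d(Y,Z) = 0.4618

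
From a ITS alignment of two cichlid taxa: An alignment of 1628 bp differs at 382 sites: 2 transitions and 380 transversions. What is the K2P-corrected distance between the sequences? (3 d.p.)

0.292

P = 2/1628 ≈ 0.001229 and Q = 380/1628 ≈ 0.233415.
Under the Kimura two-parameter model, d = −½ ln(1 − 2P − Q) − ¼ ln(1 − 2Q).
1 − 2P − Q = 0.764127, giving −½ ln(0.764127) = 0.134511.
1 − 2Q = 0.53317, giving −¼ ln(0.53317) = 0.157229.
d = 0.134511 + 0.157229 = 0.291740.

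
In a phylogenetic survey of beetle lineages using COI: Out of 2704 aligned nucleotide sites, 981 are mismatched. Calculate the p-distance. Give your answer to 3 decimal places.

0.363

p = 981/2704 = 0.362795… ≈ 0.363 (to 3 d.p.).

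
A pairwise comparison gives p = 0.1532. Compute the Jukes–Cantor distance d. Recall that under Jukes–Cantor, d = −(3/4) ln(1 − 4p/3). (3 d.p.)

0.171

d = −(3/4) ln(1 − 4p/3) = −0.75 ln(1 − 0.204267) = −0.75 ln(0.795733)
  = −0.75 × (-0.228492) = 0.171369 substitutions/site.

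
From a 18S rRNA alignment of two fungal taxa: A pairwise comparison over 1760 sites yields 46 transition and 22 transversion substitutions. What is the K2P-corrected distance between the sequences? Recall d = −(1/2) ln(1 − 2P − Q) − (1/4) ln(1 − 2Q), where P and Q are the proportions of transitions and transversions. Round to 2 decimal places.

P = 46/1760 ≈ 0.026136 and Q = 22/1760 = 0.0125.
Under the Kimura two-parameter model, d = −½ ln(1 − 2P − Q) − ¼ ln(1 − 2Q).
1 − 2P − Q = 0.935228, giving −½ ln(0.935228) = 0.033482.
1 − 2Q = 0.975, giving −¼ ln(0.975) = 0.006329.
d = 0.033482 + 0.006329 = 0.039811.

0.04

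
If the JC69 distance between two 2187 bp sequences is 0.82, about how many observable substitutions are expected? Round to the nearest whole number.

1091

Invert JC69: p = (3/4)(1 − e^(−4d/3)) = 0.75 × (1 − e^(-1.093333)) = 0.75 × (1 − 0.335098) = 0.498677.
Expected differing sites = pL ≈ 0.498677 × 2187 = 1090.606599 ≈ 1091.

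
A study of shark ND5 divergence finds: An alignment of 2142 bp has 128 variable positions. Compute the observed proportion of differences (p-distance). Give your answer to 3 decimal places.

p = 128/2142 = 0.059757… ≈ 0.060 (to 3 d.p.).

0.060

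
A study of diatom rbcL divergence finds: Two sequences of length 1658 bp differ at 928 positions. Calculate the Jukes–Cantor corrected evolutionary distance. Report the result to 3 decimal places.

p = 928/1658 ≈ 0.55971.
d = −(3/4) ln(1 − 4p/3) = −0.75 ln(1 − 0.74628) = −0.75 ln(0.25372)
  = −0.75 × (-1.371524) = 1.028643 substitutions/site.

1.029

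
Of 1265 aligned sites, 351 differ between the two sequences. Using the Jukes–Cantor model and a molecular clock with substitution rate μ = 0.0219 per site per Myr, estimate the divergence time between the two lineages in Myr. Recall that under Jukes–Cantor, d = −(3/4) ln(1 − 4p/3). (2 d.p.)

p = 351/1265 ≈ 0.27747.
d = −(3/4) ln(1 − 4p/3) = −0.75 ln(1 − 0.36996) = −0.75 ln(0.63004)
  = −0.75 × (-0.461972) = 0.346479 substitutions/site.
Under a molecular clock d = 2μt, so t = d/(2μ) = 0.346479 / (2 × 0.0219) = 7.91 Myr.

7.91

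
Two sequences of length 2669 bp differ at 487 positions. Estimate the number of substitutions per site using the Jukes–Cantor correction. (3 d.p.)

p = 487/2669 ≈ 0.182465.
d = −(3/4) ln(1 − 4p/3) = −0.75 ln(1 − 0.243287) = −0.75 ln(0.756713)
  = −0.75 × (-0.278771) = 0.209078 substitutions/site.

0.209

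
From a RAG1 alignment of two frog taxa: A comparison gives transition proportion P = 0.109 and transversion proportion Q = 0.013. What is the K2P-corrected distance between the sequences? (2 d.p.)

0.14

Under the Kimura two-parameter model, d = −½ ln(1 − 2P − Q) − ¼ ln(1 − 2Q).
1 − 2P − Q = 0.769, giving −½ ln(0.769) = 0.131332.
1 − 2Q = 0.974, giving −¼ ln(0.974) = 0.006586.
d = 0.131332 + 0.006586 = 0.137918.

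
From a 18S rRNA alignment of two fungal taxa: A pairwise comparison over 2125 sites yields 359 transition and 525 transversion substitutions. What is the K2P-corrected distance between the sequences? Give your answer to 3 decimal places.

P = 359/2125 ≈ 0.168941 and Q = 525/2125 ≈ 0.247059.
Under the Kimura two-parameter model, d = −½ ln(1 − 2P − Q) − ¼ ln(1 − 2Q).
1 − 2P − Q = 0.415059, giving −½ ln(0.415059) = 0.439667.
1 − 2Q = 0.505882, giving −¼ ln(0.505882) = 0.170363.
d = 0.439667 + 0.170363 = 0.610030.

0.610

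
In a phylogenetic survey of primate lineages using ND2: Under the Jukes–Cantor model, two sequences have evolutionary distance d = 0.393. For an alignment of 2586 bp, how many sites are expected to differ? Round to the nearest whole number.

Invert JC69: p = (3/4)(1 − e^(−4d/3)) = 0.75 × (1 − e^(-0.524)) = 0.75 × (1 − 0.592147) = 0.305890.
Expected differing sites = pL ≈ 0.305890 × 2586 = 791.03154 ≈ 791.

791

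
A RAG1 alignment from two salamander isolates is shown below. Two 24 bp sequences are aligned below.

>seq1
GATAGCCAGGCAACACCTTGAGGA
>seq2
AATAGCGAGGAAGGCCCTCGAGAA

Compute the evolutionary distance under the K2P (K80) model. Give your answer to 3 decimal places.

0.448

Of 24 sites, 4 differences are transitions and 4 are transversions, so P = 4/24 ≈ 0.166667 and Q = 4/24 ≈ 0.166667.
Under the Kimura two-parameter model, d = −½ ln(1 − 2P − Q) − ¼ ln(1 − 2Q).
1 − 2P − Q = 0.499999, giving −½ ln(0.499999) = 0.346575.
1 − 2Q = 0.666666, giving −¼ ln(0.666666) = 0.101367.
d = 0.346575 + 0.101367 = 0.447942.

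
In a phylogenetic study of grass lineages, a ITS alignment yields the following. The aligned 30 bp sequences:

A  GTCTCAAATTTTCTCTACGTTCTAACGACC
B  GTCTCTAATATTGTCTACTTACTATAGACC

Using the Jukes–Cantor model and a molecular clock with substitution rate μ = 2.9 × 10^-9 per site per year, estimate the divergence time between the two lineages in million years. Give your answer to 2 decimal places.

The sequences differ at 7 of 30 sites (6, 10, 13, 19, 21, 25, 26), so p = 7/30 ≈ 0.233333.
d = −(3/4) ln(1 − 4p/3) = −0.75 ln(1 − 0.311111) = −0.75 ln(0.688889)
  = −0.75 × (-0.372675) = 0.279506 substitutions/site.
Under a molecular clock d = 2μt, so t = d/(2μ) = 0.279506 / (2 × 2.9 × 10^-9) = 48.19 million years.

48.19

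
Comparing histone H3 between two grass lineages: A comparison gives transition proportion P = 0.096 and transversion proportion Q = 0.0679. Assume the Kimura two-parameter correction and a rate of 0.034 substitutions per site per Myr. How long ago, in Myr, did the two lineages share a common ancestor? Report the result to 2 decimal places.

2.75

Under the Kimura two-parameter model, d = −½ ln(1 − 2P − Q) − ¼ ln(1 − 2Q).
1 − 2P − Q = 0.7401, giving −½ ln(0.7401) = 0.150485.
1 − 2Q = 0.8642, giving −¼ ln(0.8642) = 0.036488.
d = 0.150485 + 0.036488 = 0.186973.
Under a molecular clock d = 2μt, so t = d/(2μ) = 0.186973 / (2 × 0.034) = 2.75 Myr.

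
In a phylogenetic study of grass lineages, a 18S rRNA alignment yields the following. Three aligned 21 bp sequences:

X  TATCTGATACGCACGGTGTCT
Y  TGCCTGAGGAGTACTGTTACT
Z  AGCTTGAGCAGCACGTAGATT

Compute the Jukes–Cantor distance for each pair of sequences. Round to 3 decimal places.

X–Y: 9/21 sites differ → p ≈ 0.428571, d = −0.75 ln(1 − 0.571428) = 0.635472 ≈ 0.635.
X–Z: 11/21 sites differ → p ≈ 0.52381, d = −0.75 ln(1 − 0.698413) = 0.899023 ≈ 0.899.
Y–Z: 9/21 sites differ → p ≈ 0.428571, d = −0.75 ln(1 − 0.571428) = 0.635472 ≈ 0.635.

d(X,Y) = 0.635, d(X,Z) = 0.899, d(Y,Z) = 0.635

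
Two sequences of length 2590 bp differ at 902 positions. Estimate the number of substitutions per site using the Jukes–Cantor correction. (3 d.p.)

p = 902/2590 ≈ 0.348263.
d = −(3/4) ln(1 − 4p/3) = −0.75 ln(1 − 0.464351) = −0.75 ln(0.535649)
  = −0.75 × (-0.624276) = 0.468207 substitutions/site.

0.468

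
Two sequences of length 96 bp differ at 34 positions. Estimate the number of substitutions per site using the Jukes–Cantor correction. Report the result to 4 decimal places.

0.4793

p = 34/96 ≈ 0.354167.
d = −(3/4) ln(1 − 4p/3) = −0.75 ln(1 − 0.472223) = −0.75 ln(0.527777)
  = −0.75 × (-0.639081) = 0.479311 substitutions/site.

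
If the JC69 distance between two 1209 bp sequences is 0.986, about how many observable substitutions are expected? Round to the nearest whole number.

Invert JC69: p = (3/4)(1 − e^(−4d/3)) = 0.75 × (1 − e^(-1.314667)) = 0.75 × (1 − 0.268564) = 0.548577.
Expected differing sites = pL ≈ 0.548577 × 1209 = 663.229593 ≈ 663.

663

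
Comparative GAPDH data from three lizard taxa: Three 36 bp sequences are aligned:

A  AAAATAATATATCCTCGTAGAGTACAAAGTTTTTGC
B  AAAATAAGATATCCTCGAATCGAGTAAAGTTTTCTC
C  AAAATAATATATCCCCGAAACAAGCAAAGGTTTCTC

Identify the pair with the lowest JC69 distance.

B and C

A–B: 9/36 differ, p = 0.250, d = 0.304.
A–C: 10/36 differ, p = 0.278, d = 0.347.
B–C: 6/36 differ, p = 0.167, d = 0.188.
The smallest distance is between B and C.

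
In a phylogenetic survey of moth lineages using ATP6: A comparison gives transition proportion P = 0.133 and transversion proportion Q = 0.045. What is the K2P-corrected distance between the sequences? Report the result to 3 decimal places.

Under the Kimura two-parameter model, d = −½ ln(1 − 2P − Q) − ¼ ln(1 − 2Q).
1 − 2P − Q = 0.689, giving −½ ln(0.689) = 0.186257.
1 − 2Q = 0.91, giving −¼ ln(0.91) = 0.023578.
d = 0.186257 + 0.023578 = 0.209835.

0.210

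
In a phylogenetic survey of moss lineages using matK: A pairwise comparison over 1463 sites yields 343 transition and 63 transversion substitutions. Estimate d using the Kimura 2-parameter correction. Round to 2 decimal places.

0.38

P = 343/1463 ≈ 0.23445 and Q = 63/1463 ≈ 0.043062.
Under the Kimura two-parameter model, d = −½ ln(1 − 2P − Q) − ¼ ln(1 − 2Q).
1 − 2P − Q = 0.488038, giving −½ ln(0.488038) = 0.358681.
1 − 2Q = 0.913876, giving −¼ ln(0.913876) = 0.022515.
d = 0.358681 + 0.022515 = 0.381196.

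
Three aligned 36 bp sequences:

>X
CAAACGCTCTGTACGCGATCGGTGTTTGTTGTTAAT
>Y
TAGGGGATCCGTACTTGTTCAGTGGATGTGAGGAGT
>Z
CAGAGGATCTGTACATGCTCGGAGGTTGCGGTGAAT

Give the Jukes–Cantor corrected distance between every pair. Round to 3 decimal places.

d(X,Y) = 0.745, d(X,Z) = 0.392, d(Y,Z) = 0.441

X–Y: 17/36 sites differ → p ≈ 0.472222, d = −0.75 ln(1 − 0.629629) = 0.744938 ≈ 0.745.
X–Z: 11/36 sites differ → p ≈ 0.305556, d = −0.75 ln(1 − 0.407408) = 0.392437 ≈ 0.392.
Y–Z: 12/36 sites differ → p ≈ 0.333333, d = −0.75 ln(1 − 0.444444) = 0.440839 ≈ 0.441.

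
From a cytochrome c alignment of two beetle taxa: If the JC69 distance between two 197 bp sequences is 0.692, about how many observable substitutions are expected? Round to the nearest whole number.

Invert JC69: p = (3/4)(1 − e^(−4d/3)) = 0.75 × (1 − e^(-0.922667)) = 0.75 × (1 − 0.397458) = 0.451907.
Expected differing sites = pL ≈ 0.451907 × 197 = 89.025679 ≈ 89.

89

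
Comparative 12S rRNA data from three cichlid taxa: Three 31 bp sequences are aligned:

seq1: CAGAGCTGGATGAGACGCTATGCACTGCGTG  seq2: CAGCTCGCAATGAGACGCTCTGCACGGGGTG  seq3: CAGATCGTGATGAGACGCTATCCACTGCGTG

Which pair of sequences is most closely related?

seq1–seq2: 8/31 differ, p = 0.258, d = 0.316.
seq1–seq3: 4/31 differ, p = 0.129, d = 0.142.
seq2–seq3: 7/31 differ, p = 0.226, d = 0.269.
The smallest distance is between seq1 and seq3.

seq1 and seq3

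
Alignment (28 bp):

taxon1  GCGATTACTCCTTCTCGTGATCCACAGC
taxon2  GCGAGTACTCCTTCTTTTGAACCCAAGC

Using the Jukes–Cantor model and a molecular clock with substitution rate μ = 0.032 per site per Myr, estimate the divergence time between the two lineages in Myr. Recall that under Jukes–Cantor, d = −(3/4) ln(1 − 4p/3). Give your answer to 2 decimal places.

The sequences differ at 6 of 28 sites (5, 16, 17, 21, 24, 25), so p = 6/28 ≈ 0.214286.
d = −(3/4) ln(1 − 4p/3) = −0.75 ln(1 − 0.285715) = −0.75 ln(0.714285)
  = −0.75 × (-0.336473) = 0.252355 substitutions/site.
Under a molecular clock d = 2μt, so t = d/(2μ) = 0.252355 / (2 × 0.032) = 3.94 Myr.

3.94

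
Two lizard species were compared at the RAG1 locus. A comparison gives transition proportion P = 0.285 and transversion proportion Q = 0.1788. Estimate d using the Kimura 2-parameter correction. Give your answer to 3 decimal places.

Under the Kimura two-parameter model, d = −½ ln(1 − 2P − Q) − ¼ ln(1 − 2Q).
1 − 2P − Q = 0.2512, giving −½ ln(0.2512) = 0.690753.
1 − 2Q = 0.6424, giving −¼ ln(0.6424) = 0.110636.
d = 0.690753 + 0.110636 = 0.801389.

0.801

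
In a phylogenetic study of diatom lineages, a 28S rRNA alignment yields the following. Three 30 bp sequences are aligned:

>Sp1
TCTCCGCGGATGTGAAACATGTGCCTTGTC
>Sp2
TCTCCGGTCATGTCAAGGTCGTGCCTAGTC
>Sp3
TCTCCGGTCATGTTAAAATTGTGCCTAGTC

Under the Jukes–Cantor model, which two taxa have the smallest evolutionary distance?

Sp2 and Sp3

Sp1–Sp2: 9/30 differ, p = 0.300, d = 0.383.
Sp1–Sp3: 7/30 differ, p = 0.233, d = 0.280.
Sp2–Sp3: 4/30 differ, p = 0.133, d = 0.147.
The smallest distance is between Sp2 and Sp3.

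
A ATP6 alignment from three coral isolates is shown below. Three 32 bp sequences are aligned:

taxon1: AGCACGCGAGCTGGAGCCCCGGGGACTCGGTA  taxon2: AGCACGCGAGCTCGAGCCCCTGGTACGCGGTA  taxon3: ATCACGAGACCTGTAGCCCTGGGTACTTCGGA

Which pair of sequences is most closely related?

taxon1–taxon2: 4/32 differ, p = 0.125, d = 0.137.
taxon1–taxon3: 9/32 differ, p = 0.281, d = 0.353.
taxon2–taxon3: 11/32 differ, p = 0.344, d = 0.460.
The smallest distance is between taxon1 and taxon2.

taxon1 and taxon2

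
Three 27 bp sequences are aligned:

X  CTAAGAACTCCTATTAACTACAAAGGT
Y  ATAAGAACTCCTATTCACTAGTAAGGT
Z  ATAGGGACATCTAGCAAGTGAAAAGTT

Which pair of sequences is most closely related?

X–Y: 4/27 differ, p = 0.148, d = 0.165.
X–Z: 11/27 differ, p = 0.407, d = 0.588.
Y–Z: 12/27 differ, p = 0.444, d = 0.673.
The smallest distance is between X and Y.

X and Y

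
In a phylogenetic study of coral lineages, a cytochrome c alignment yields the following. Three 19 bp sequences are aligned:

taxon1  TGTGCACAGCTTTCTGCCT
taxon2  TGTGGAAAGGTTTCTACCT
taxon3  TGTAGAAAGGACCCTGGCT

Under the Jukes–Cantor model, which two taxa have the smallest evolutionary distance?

taxon1–taxon2: 4/19 differ, p = 0.211, d = 0.247.
taxon1–taxon3: 8/19 differ, p = 0.421, d = 0.618.
taxon2–taxon3: 6/19 differ, p = 0.316, d = 0.410.
The smallest distance is between taxon1 and taxon2.

taxon1 and taxon2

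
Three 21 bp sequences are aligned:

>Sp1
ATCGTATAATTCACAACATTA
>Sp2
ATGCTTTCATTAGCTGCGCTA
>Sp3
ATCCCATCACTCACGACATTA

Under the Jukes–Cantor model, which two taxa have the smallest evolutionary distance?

Sp1–Sp2: 10/21 differ, p = 0.476, d = 0.756.
Sp1–Sp3: 5/21 differ, p = 0.238, d = 0.286.
Sp2–Sp3: 10/21 differ, p = 0.476, d = 0.756.
The smallest distance is between Sp1 and Sp3.

Sp1 and Sp3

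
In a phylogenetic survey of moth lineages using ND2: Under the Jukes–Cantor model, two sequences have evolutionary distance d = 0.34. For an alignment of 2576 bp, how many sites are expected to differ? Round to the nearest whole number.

Invert JC69: p = (3/4)(1 − e^(−4d/3)) = 0.75 × (1 − e^(-0.453333)) = 0.75 × (1 − 0.635506) = 0.273371.
Expected differing sites = pL ≈ 0.273371 × 2576 = 704.203696 ≈ 704.

704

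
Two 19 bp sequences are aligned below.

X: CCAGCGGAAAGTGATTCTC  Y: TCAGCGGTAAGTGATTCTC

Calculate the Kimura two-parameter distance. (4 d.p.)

Of 19 sites, 1 differences are transitions and 1 are transversions, so P = 1/19 ≈ 0.052632 and Q = 1/19 ≈ 0.052632.
Under the Kimura two-parameter model, d = −½ ln(1 − 2P − Q) − ¼ ln(1 − 2Q).
1 − 2P − Q = 0.842104, giving −½ ln(0.842104) = 0.085926.
1 − 2Q = 0.894736, giving −¼ ln(0.894736) = 0.027807.
d = 0.085926 + 0.027807 = 0.113733.

0.1137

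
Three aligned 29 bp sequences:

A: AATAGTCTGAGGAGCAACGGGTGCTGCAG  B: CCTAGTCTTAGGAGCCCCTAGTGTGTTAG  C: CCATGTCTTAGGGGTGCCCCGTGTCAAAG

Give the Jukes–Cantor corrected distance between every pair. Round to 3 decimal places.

d(A,B) = 0.529, d(A,C) = 0.878, d(B,C) = 0.462

A–B: 11/29 sites differ → p ≈ 0.37931, d = −0.75 ln(1 − 0.505747) = 0.528531 ≈ 0.529.
A–C: 15/29 sites differ → p ≈ 0.517241, d = −0.75 ln(1 − 0.689655) = 0.877553 ≈ 0.878.
B–C: 10/29 sites differ → p ≈ 0.344828, d = −0.75 ln(1 − 0.459771) = 0.461822 ≈ 0.462.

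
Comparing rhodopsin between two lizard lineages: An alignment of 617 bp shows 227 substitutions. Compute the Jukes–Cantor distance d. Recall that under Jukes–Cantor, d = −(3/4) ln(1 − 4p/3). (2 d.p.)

0.51

p = 227/617 ≈ 0.367909.
d = −(3/4) ln(1 − 4p/3) = −0.75 ln(1 − 0.490545) = −0.75 ln(0.509455)
  = −0.75 × (-0.674414) = 0.505811 substitutions/site.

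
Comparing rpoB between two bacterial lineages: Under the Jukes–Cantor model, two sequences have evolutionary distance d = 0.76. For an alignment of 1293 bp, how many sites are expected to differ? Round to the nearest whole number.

618

Invert JC69: p = (3/4)(1 − e^(−4d/3)) = 0.75 × (1 − e^(-1.013333)) = 0.75 × (1 − 0.363007) = 0.477745.
Expected differing sites = pL ≈ 0.477745 × 1293 = 617.724285 ≈ 618.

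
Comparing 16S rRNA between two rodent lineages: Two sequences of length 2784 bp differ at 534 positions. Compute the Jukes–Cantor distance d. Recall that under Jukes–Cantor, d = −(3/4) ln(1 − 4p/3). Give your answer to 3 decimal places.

p = 534/2784 ≈ 0.19181.
d = −(3/4) ln(1 − 4p/3) = −0.75 ln(1 − 0.255747) = −0.75 ln(0.744253)
  = −0.75 × (-0.295374) = 0.221531 substitutions/site.

0.222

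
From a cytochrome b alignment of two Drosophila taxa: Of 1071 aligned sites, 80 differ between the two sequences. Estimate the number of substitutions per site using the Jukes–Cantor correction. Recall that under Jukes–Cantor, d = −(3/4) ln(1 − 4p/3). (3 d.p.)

0.079

p = 80/1071 ≈ 0.074697.
d = −(3/4) ln(1 − 4p/3) = −0.75 ln(1 − 0.099596) = −0.75 ln(0.900404)
  = −0.75 × (-0.104912) = 0.078684 substitutions/site.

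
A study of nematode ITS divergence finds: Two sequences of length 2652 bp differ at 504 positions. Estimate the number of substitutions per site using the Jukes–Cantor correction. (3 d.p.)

p = 504/2652 ≈ 0.190045.
d = −(3/4) ln(1 − 4p/3) = −0.75 ln(1 − 0.253393) = −0.75 ln(0.746607)
  = −0.75 × (-0.292216) = 0.219162 substitutions/site.

0.219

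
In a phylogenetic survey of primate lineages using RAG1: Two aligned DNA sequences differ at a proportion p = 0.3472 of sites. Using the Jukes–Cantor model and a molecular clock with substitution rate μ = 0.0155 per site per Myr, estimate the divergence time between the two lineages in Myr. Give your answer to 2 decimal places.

15.04

d = −(3/4) ln(1 − 4p/3) = −0.75 ln(1 − 0.462933) = −0.75 ln(0.537067)
  = −0.75 × (-0.621632) = 0.466224 substitutions/site.
Under a molecular clock d = 2μt, so t = d/(2μ) = 0.466224 / (2 × 0.0155) = 15.04 Myr.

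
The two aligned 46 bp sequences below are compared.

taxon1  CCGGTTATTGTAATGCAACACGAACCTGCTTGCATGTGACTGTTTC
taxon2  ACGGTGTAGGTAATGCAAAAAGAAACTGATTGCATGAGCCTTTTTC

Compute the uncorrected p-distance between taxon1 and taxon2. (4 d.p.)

0.2609

The sequences differ at 12 of 46 positions.
p = 12/46 = 0.260869… ≈ 0.2609 (to 4 d.p.).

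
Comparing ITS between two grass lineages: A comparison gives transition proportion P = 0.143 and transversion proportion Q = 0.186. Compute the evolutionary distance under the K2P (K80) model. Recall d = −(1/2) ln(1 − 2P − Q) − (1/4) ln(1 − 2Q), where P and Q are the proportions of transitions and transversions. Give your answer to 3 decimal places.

Under the Kimura two-parameter model, d = −½ ln(1 − 2P − Q) − ¼ ln(1 − 2Q).
1 − 2P − Q = 0.528, giving −½ ln(0.528) = 0.319329.
1 − 2Q = 0.628, giving −¼ ln(0.628) = 0.116304.
d = 0.319329 + 0.116304 = 0.435633.

0.436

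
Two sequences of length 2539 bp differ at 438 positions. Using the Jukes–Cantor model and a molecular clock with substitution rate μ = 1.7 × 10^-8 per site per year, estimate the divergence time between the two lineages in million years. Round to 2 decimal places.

5.77

p = 438/2539 ≈ 0.172509.
d = −(3/4) ln(1 − 4p/3) = −0.75 ln(1 − 0.230012) = −0.75 ln(0.769988)
  = −0.75 × (-0.261380) = 0.196035 substitutions/site.
Under a molecular clock d = 2μt, so t = d/(2μ) = 0.196035 / (2 × 1.7 × 10^-8) = 5.77 million years.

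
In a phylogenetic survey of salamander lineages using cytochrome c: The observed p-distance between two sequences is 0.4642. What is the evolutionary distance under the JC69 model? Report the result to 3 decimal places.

d = −(3/4) ln(1 − 4p/3) = −0.75 ln(1 − 0.618933) = −0.75 ln(0.381067)
  = −0.75 × (-0.964780) = 0.723585 substitutions/site.

0.724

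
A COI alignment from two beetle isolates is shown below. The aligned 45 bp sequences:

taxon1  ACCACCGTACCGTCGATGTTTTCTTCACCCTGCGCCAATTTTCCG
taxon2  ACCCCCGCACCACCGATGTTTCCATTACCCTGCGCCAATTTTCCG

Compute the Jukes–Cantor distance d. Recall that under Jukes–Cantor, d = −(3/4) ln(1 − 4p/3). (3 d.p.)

0.174

The sequences differ at 7 of 45 sites (4, 8, 12, 13, 22, 24, 26), so p = 7/45 ≈ 0.155556.
d = −(3/4) ln(1 − 4p/3) = −0.75 ln(1 − 0.207408) = −0.75 ln(0.792592)
  = −0.75 × (-0.232447) = 0.174335 substitutions/site.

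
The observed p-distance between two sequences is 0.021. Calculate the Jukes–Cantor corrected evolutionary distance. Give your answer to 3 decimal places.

0.021

d = −(3/4) ln(1 − 4p/3) = −0.75 ln(1 − 0.028) = −0.75 ln(0.972)
  = −0.75 × (-0.028399) = 0.021299 substitutions/site.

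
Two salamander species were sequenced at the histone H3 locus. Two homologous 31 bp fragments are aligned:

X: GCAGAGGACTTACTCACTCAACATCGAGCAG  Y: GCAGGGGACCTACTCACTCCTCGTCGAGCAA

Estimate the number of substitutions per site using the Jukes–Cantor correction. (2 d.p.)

0.22

The sequences differ at 6 of 31 sites (5, 10, 20, 21, 23, 31), so p = 6/31 ≈ 0.193548.
d = −(3/4) ln(1 − 4p/3) = −0.75 ln(1 − 0.258064) = −0.75 ln(0.741936)
  = −0.75 × (-0.298492) = 0.223869 substitutions/site.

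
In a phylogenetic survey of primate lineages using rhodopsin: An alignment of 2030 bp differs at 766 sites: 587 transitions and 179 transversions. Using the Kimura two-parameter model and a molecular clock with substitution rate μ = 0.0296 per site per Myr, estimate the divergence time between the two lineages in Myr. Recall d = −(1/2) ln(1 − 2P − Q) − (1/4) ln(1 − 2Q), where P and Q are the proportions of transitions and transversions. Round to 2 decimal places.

10.09

P = 587/2030 ≈ 0.289163 and Q = 179/2030 ≈ 0.088177.
Under the Kimura two-parameter model, d = −½ ln(1 − 2P − Q) − ¼ ln(1 − 2Q).
1 − 2P − Q = 0.333497, giving −½ ln(0.333497) = 0.549061.
1 − 2Q = 0.823646, giving −¼ ln(0.823646) = 0.048504.
d = 0.549061 + 0.048504 = 0.597565.
Under a molecular clock d = 2μt, so t = d/(2μ) = 0.597565 / (2 × 0.0296) = 10.09 Myr.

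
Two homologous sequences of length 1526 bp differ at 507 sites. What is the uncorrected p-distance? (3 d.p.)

p = 507/1526 = 0.332241… ≈ 0.332 (to 3 d.p.).

0.332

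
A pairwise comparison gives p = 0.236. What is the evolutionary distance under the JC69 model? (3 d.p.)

0.283

d = −(3/4) ln(1 − 4p/3) = −0.75 ln(1 − 0.314667) = −0.75 ln(0.685333)
  = −0.75 × (-0.377850) = 0.283388 substitutions/site.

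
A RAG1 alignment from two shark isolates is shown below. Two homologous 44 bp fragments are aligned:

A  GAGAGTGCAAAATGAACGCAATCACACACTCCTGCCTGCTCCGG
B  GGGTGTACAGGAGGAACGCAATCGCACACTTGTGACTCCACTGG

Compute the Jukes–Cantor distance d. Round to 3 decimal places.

The sequences differ at 13 of 44 sites, so p = 13/44 ≈ 0.295455.
d = −(3/4) ln(1 − 4p/3) = −0.75 ln(1 − 0.39394) = −0.75 ln(0.60606)
  = −0.75 × (-0.500776) = 0.375582 substitutions/site.

0.376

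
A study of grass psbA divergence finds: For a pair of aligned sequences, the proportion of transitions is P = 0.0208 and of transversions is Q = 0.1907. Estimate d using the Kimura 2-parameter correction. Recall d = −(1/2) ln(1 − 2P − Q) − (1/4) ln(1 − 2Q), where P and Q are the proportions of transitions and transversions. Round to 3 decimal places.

0.252

Under the Kimura two-parameter model, d = −½ ln(1 − 2P − Q) − ¼ ln(1 − 2Q).
1 − 2P − Q = 0.7677, giving −½ ln(0.7677) = 0.132178.
1 − 2Q = 0.6186, giving −¼ ln(0.6186) = 0.120074.
d = 0.132178 + 0.120074 = 0.252252.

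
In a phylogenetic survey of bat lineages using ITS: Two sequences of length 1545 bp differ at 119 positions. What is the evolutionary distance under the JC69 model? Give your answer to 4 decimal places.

p = 119/1545 ≈ 0.077023.
d = −(3/4) ln(1 − 4p/3) = −0.75 ln(1 − 0.102697) = −0.75 ln(0.897303)
  = −0.75 × (-0.108362) = 0.081272 substitutions/site.

0.0813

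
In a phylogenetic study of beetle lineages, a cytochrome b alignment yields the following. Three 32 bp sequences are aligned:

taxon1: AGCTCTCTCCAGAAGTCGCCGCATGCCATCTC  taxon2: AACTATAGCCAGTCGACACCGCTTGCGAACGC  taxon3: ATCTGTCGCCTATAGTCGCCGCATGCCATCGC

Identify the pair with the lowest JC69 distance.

taxon1 and taxon3

taxon1–taxon2: 12/32 differ, p = 0.375, d = 0.520.
taxon1–taxon3: 7/32 differ, p = 0.219, d = 0.259.
taxon2–taxon3: 11/32 differ, p = 0.344, d = 0.460.
The smallest distance is between taxon1 and taxon3.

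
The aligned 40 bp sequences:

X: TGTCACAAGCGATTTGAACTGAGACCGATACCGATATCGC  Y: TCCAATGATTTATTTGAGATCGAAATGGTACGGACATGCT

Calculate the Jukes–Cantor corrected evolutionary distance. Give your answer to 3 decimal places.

The sequences differ at 21 of 40 sites, so p = 21/40 = 0.525.
d = −(3/4) ln(1 − 4p/3) = −0.75 ln(1 − 0.7) = −0.75 ln(0.3)
  = −0.75 × (-1.203973) = 0.902980 substitutions/site.

0.903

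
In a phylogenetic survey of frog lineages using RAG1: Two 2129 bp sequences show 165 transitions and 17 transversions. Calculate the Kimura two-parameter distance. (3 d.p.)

0.093

P = 165/2129 ≈ 0.077501 and Q = 17/2129 ≈ 0.007985.
Under the Kimura two-parameter model, d = −½ ln(1 − 2P − Q) − ¼ ln(1 − 2Q).
1 − 2P − Q = 0.837013, giving −½ ln(0.837013) = 0.088958.
1 − 2Q = 0.98403, giving −¼ ln(0.98403) = 0.004025.
d = 0.088958 + 0.004025 = 0.092983.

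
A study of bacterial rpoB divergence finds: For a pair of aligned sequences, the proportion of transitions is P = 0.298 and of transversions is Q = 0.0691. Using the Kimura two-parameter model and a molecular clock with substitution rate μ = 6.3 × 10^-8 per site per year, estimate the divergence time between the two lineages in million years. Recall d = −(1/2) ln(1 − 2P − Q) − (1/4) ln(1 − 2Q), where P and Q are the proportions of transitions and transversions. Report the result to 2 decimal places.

Under the Kimura two-parameter model, d = −½ ln(1 − 2P − Q) − ¼ ln(1 − 2Q).
1 − 2P − Q = 0.3349, giving −½ ln(0.3349) = 0.546962.
1 − 2Q = 0.8618, giving −¼ ln(0.8618) = 0.037183.
d = 0.546962 + 0.037183 = 0.584145.
Under a molecular clock d = 2μt, so t = d/(2μ) = 0.584145 / (2 × 6.3 × 10^-8) = 4.64 million years.

4.64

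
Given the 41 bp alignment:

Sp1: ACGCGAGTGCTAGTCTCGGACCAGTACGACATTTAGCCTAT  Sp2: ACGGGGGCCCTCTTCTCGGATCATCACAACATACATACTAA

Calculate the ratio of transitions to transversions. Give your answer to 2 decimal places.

0.67

Transitions are A↔G and C↔T; transversions are all other mismatches.
Transitions: 6. Transversions: 9.
R = 6/9 = 0.666666… ≈ 0.67 (to 2 d.p.).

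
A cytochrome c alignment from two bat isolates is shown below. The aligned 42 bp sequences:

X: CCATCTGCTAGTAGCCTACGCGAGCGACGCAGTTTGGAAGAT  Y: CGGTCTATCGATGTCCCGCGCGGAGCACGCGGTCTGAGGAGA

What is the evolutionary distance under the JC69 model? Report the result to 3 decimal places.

The sequences differ at 23 of 42 sites, so p = 23/42 ≈ 0.547619.
d = −(3/4) ln(1 − 4p/3) = −0.75 ln(1 − 0.730159) = −0.75 ln(0.269841)
  = −0.75 × (-1.309922) = 0.982442 substitutions/site.

0.982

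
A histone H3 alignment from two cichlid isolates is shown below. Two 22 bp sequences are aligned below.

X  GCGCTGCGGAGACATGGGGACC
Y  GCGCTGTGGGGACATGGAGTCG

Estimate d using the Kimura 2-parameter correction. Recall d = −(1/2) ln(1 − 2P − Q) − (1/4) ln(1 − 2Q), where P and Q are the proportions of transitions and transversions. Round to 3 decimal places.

0.276

Of 22 sites, 3 differences are transitions and 2 are transversions, so P = 3/22 ≈ 0.136364 and Q = 2/22 ≈ 0.090909.
Under the Kimura two-parameter model, d = −½ ln(1 − 2P − Q) − ¼ ln(1 − 2Q).
1 − 2P − Q = 0.636363, giving −½ ln(0.636363) = 0.225993.
1 − 2Q = 0.818182, giving −¼ ln(0.818182) = 0.050168.
d = 0.225993 + 0.050168 = 0.276161.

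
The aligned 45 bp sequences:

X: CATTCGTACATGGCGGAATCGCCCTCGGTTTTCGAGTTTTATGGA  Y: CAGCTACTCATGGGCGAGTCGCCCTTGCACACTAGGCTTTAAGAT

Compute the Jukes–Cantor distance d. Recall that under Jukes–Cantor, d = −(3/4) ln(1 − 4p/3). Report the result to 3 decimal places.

0.791

The sequences differ at 22 of 45 sites, so p = 22/45 ≈ 0.488889.
d = −(3/4) ln(1 − 4p/3) = −0.75 ln(1 − 0.651852) = −0.75 ln(0.348148)
  = −0.75 × (-1.055128) = 0.791346 substitutions/site.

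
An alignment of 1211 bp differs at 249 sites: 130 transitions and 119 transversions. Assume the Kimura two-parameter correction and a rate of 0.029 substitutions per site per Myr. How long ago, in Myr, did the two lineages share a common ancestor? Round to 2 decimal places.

P = 130/1211 ≈ 0.107349 and Q = 119/1211 ≈ 0.098266.
Under the Kimura two-parameter model, d = −½ ln(1 − 2P − Q) − ¼ ln(1 − 2Q).
1 − 2P − Q = 0.687036, giving −½ ln(0.687036) = 0.187684.
1 − 2Q = 0.803468, giving −¼ ln(0.803468) = 0.054704.
d = 0.187684 + 0.054704 = 0.242388.
Under a molecular clock d = 2μt, so t = d/(2μ) = 0.242388 / (2 × 0.029) = 4.18 Myr.

4.18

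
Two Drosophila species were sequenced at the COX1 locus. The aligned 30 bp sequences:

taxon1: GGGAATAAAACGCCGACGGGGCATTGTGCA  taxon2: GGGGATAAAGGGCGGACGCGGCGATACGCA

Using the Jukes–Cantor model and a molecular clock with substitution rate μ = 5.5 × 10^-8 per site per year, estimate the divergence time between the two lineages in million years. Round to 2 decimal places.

3.48

The sequences differ at 9 of 30 sites (4, 10, 11, 14, 19, 23, 24, 26, 27), so p = 9/30 = 0.3.
d = −(3/4) ln(1 − 4p/3) = −0.75 ln(1 − 0.4) = −0.75 ln(0.6)
  = −0.75 × (-0.510826) = 0.383120 substitutions/site.
Under a molecular clock d = 2μt, so t = d/(2μ) = 0.383120 / (2 × 5.5 × 10^-8) = 3.48 million years.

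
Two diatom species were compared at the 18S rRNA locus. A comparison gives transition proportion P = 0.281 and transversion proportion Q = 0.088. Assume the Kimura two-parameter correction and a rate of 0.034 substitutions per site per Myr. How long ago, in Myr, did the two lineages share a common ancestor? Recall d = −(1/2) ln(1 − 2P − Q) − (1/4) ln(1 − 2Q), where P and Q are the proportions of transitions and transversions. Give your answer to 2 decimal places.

Under the Kimura two-parameter model, d = −½ ln(1 − 2P − Q) − ¼ ln(1 − 2Q).
1 − 2P − Q = 0.35, giving −½ ln(0.35) = 0.524911.
1 − 2Q = 0.824, giving −¼ ln(0.824) = 0.048396.
d = 0.524911 + 0.048396 = 0.573307.
Under a molecular clock d = 2μt, so t = d/(2μ) = 0.573307 / (2 × 0.034) = 8.43 Myr.

8.43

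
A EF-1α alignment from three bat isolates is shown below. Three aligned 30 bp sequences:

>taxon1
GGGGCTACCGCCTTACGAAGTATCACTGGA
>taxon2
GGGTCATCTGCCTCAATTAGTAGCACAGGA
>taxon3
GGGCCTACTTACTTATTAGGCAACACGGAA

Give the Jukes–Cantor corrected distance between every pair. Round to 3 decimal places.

taxon1–taxon2: 10/30 sites differ → p ≈ 0.333333, d = −0.75 ln(1 − 0.444444) = 0.440839 ≈ 0.441.
taxon1–taxon3: 11/30 sites differ → p ≈ 0.366667, d = −0.75 ln(1 − 0.488889) = 0.503376 ≈ 0.503.
taxon2–taxon3: 13/30 sites differ → p ≈ 0.433333, d = −0.75 ln(1 − 0.577777) = 0.646666 ≈ 0.647.

d(taxon1,taxon2) = 0.441, d(taxon1,taxon3) = 0.503, d(taxon2,taxon3) = 0.647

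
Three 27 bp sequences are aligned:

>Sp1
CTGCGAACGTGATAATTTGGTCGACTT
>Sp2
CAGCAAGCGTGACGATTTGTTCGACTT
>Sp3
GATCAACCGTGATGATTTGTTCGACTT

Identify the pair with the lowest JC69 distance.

Sp2 and Sp3

Sp1–Sp2: 6/27 differ, p = 0.222, d = 0.264.
Sp1–Sp3: 7/27 differ, p = 0.259, d = 0.318.
Sp2–Sp3: 4/27 differ, p = 0.148, d = 0.165.
The smallest distance is between Sp2 and Sp3.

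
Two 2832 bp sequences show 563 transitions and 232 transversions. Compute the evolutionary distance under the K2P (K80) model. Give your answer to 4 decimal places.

P = 563/2832 ≈ 0.198799 and Q = 232/2832 ≈ 0.081921.
Under the Kimura two-parameter model, d = −½ ln(1 − 2P − Q) − ¼ ln(1 − 2Q).
1 − 2P − Q = 0.520481, giving −½ ln(0.520481) = 0.326501.
1 − 2Q = 0.836158, giving −¼ ln(0.836158) = 0.044734.
d = 0.326501 + 0.044734 = 0.371235.

0.3712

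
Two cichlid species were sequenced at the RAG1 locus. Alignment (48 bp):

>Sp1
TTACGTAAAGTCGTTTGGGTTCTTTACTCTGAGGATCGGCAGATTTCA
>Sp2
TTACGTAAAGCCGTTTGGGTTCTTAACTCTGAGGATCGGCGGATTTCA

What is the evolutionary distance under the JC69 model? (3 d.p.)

The sequences differ at 3 of 48 sites (11, 25, 41), so p = 3/48 = 0.0625.
d = −(3/4) ln(1 − 4p/3) = −0.75 ln(1 − 0.083333) = −0.75 ln(0.916667)
  = −0.75 × (-0.087011) = 0.065258 substitutions/site.

0.065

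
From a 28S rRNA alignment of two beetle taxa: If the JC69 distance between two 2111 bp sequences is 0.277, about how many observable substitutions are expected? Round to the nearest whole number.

489

Invert JC69: p = (3/4)(1 − e^(−4d/3)) = 0.75 × (1 − e^(-0.369333)) = 0.75 × (1 − 0.691195) = 0.231604.
Expected differing sites = pL ≈ 0.231604 × 2111 = 488.916044 ≈ 489.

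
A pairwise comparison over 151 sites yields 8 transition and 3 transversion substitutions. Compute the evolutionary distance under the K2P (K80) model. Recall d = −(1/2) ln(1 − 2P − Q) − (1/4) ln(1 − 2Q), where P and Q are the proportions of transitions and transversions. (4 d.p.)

P = 8/151 ≈ 0.05298 and Q = 3/151 ≈ 0.019868.
Under the Kimura two-parameter model, d = −½ ln(1 − 2P − Q) − ¼ ln(1 − 2Q).
1 − 2P − Q = 0.874172, giving −½ ln(0.874172) = 0.067239.
1 − 2Q = 0.960264, giving −¼ ln(0.960264) = 0.010137.
d = 0.067239 + 0.010137 = 0.077376.

0.0774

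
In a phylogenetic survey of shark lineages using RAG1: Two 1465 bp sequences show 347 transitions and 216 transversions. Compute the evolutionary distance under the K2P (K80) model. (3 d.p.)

0.573

P = 347/1465 ≈ 0.23686 and Q = 216/1465 ≈ 0.14744.
Under the Kimura two-parameter model, d = −½ ln(1 − 2P − Q) − ¼ ln(1 − 2Q).
1 − 2P − Q = 0.37884, giving −½ ln(0.37884) = 0.485321.
1 − 2Q = 0.70512, giving −¼ ln(0.70512) = 0.087347.
d = 0.485321 + 0.087347 = 0.572668.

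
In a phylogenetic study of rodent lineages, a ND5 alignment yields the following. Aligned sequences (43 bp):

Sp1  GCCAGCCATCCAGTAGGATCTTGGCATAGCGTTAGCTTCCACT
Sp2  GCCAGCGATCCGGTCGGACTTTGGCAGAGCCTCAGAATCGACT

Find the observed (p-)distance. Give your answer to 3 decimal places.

0.256

The sequences differ at 11 of 43 positions.
p = 11/43 = 0.255813… ≈ 0.256 (to 3 d.p.).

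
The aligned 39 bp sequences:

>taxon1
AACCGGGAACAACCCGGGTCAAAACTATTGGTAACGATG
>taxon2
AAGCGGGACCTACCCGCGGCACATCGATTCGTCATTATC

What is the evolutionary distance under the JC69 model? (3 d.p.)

0.441

The sequences differ at 13 of 39 sites, so p = 13/39 ≈ 0.333333.
d = −(3/4) ln(1 − 4p/3) = −0.75 ln(1 − 0.444444) = −0.75 ln(0.555556)
  = −0.75 × (-0.587786) = 0.440840 substitutions/site.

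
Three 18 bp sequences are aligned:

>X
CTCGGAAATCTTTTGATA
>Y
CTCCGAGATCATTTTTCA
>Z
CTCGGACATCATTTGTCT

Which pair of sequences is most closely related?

X–Y: 6/18 differ, p = 0.333, d = 0.441.
X–Z: 5/18 differ, p = 0.278, d = 0.347.
Y–Z: 4/18 differ, p = 0.222, d = 0.264.
The smallest distance is between Y and Z.

Y and Z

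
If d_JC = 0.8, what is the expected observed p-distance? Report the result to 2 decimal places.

0.49

p = (3/4)(1 − e^(−4d/3)) = 0.75 × (1 − e^(-1.066667)) = 0.75 × (1 − 0.344154) = 0.491885.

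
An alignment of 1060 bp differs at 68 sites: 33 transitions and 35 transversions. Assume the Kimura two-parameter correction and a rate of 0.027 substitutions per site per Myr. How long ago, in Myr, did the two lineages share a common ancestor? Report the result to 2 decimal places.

1.24

P = 33/1060 ≈ 0.031132 and Q = 35/1060 ≈ 0.033019.
Under the Kimura two-parameter model, d = −½ ln(1 − 2P − Q) − ¼ ln(1 − 2Q).
1 − 2P − Q = 0.904717, giving −½ ln(0.904717) = 0.050067.
1 − 2Q = 0.933962, giving −¼ ln(0.933962) = 0.017080.
d = 0.050067 + 0.017080 = 0.067147.
Under a molecular clock d = 2μt, so t = d/(2μ) = 0.067147 / (2 × 0.027) = 1.24 Myr.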